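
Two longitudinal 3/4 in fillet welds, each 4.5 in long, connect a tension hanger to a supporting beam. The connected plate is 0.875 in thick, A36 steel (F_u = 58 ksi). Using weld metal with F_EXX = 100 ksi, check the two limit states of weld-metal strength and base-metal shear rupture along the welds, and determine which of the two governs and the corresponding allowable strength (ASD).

t_e = 0.707 × 0.75 = 0.5302 in; L = 9 in.
Weld metal: R_n/Ω = (1/2.0) × 0.6 × 100 × 0.5302 × 9 = 143.2 kip.
Base metal (shear rupture): R_n/Ω = (1/2.0) × 0.6 × 58 × 0.875 × 9 = 137 kip.
Governing: base-metal shear rupture.

R_n/Ω ≈ 137 kip (base-metal shear rupture governs)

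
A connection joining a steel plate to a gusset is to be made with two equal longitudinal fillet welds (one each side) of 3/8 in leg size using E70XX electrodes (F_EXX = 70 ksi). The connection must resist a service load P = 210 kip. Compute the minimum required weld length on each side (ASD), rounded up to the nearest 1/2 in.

L = 19 in on each side

Throat t_e = 0.707 × 0.375 = 0.2651 in.
r_n/Ω = (0.6 × 70 × 0.2651) / 2.0 = 5.568 kip/in.
L_req = P / (r_n/Ω) = 210 / 5.568 = 37.72 in total.
Per side: 37.72 / 2 = 18.86 in.
Round up → use L = 19 in on each side.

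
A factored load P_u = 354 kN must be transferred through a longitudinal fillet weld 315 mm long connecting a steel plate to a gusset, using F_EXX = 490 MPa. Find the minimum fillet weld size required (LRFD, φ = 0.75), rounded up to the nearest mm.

Total weld length L = 315 mm.
Required throat t_e = P_u / (φ × 0.6 F_EXX × L) = 354 / (0.75 × 0.6 × 490 × 315 × 10⁻³) = 5.097 mm.
Required leg w = t_e / 0.707 = 7.209 mm → use 8 mm.

w = 8 mm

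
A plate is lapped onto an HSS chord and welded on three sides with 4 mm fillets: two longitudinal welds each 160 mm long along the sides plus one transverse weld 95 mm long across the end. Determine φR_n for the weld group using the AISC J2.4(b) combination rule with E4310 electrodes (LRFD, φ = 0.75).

φR_n ≈ 227 kN

E43XX → F_EXX = 430 MPa.
t_e = 0.707 × 4 = 2.828 mm.
R_nwl = 0.6 × 430 × 2.828 × 320 × 10⁻³ = 233.5 kN (longitudinal, 2 welds).
R_nwt = 0.6 × 430 × 2.828 × 95 × 10⁻³ = 69.31 kN (transverse, base value).
(i) R_nwl + R_nwt = 302.8 kN; (ii) 0.85 R_nwl + 1.5 R_nwt = 302.4 kN.
R_n = max = 302.8 kN [governs: (i)]; φR_n = 227.1 kN.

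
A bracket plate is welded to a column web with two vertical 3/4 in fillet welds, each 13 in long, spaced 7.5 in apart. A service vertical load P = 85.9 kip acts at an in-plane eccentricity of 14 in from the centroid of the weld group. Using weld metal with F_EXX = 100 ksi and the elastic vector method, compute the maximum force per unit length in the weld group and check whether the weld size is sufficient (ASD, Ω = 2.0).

f_max ≈ 14.3 kip/in; adequate

Total weld length L_w = 26 in. Treat welds as unit-width lines.
Polar moment about centroid: J = 2[d³/12 + d(b/2)²] = 2[13³/12 + 13×3.75²] = 731.8 in³.
Direct shear f_v = P/L_w = 85.9 / 26 = 3.304 kip/in (vertical).
Torsion M = P·e = 85.9 × 14 = 1202.6 kip·in.
Critical point at (x, y) = (3.75, 6.5) from centroid. f_tx = M·y/J = 10.68 kip/in; f_ty = M·x/J = 6.163 kip/in.
Resultant f_max = √[f_tx² + (f_v + f_ty)²] = √[10.68² + (3.304 + 6.163)²] = 14.27 kip/in.
Capacity per unit length: r_n/Ω = (1/2.0) × 0.6 × 100 × (0.707 × 0.75) = 15.91 kip/in.
14.27 ≤ 15.91 → adequate.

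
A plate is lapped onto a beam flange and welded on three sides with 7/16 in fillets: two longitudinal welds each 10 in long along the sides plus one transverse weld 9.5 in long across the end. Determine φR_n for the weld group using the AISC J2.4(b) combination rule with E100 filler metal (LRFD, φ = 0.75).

φR_n ≈ 435 kip

E100XX → F_EXX = 100 ksi.
t_e = 0.707 × 0.4375 = 0.3093 in.
R_nwl = 0.6 × 100 × 0.3093 × 20 = 371.2 kip (longitudinal, 2 welds).
R_nwt = 0.6 × 100 × 0.3093 × 9.5 = 176.3 kip (transverse, base value).
(i) R_nwl + R_nwt = 547.5 kip; (ii) 0.85 R_nwl + 1.5 R_nwt = 580 kip.
R_n = max = 580 kip [governs: (ii)]; φR_n = 435 kip.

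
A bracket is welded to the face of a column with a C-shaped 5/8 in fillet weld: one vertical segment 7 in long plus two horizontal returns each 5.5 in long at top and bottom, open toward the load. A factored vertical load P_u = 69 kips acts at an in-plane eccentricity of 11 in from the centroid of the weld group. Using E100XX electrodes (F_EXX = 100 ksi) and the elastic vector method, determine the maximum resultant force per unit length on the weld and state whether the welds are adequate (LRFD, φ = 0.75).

Total weld length L_w = 18 in. Treat welds as unit-width lines.
Centroid: x̄ = 2×5.5×2.75 / 18 = 1.681 in from the vertical weld.
Polar moment about centroid: J = I_x + I_y = [7³/12 + 2×5.5×3.5²] + [7×1.681² + 2(5.5³/12 + 5.5×1.069²)] = 223.4 in³.
Direct shear f_v = P/L_w = 69 / 18 = 3.833 kip/in (vertical).
Torsion M = P·e = 69 × 11 = 759 kip·in.
Critical point at (x, y) = (3.819, 3.5) from centroid. f_tx = M·y/J = 11.89 kip/in; f_ty = M·x/J = 12.98 kip/in.
Resultant f_max = √[f_tx² + (f_v + f_ty)²] = √[11.89² + (3.833 + 12.98)²] = 20.59 kip/in.
Capacity per unit length: φr_n = 0.75 × 0.6 × 100 × (0.707 × 0.625) = 19.88 kip/in.
20.59 > 19.88 → NOT adequate.

f_max ≈ 20.6 kip/in; NOT adequate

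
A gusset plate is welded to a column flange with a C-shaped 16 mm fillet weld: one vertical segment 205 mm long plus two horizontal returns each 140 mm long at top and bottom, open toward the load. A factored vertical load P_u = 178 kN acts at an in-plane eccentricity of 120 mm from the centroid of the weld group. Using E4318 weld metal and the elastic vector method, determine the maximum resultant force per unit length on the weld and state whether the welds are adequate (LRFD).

f_max ≈ 943 N/mm; adequate

E43XX → F_EXX = 430 MPa.
Total weld length L_w = 485 mm. Treat welds as unit-width lines.
Centroid: x̄ = 2×140×70 / 485 = 40.41 mm from the vertical weld.
Polar moment about centroid: J = I_x + I_y = [205³/12 + 2×140×102.5²] + [205×40.41² + 2(140³/12 + 140×29.59²)] = 4697000 mm³.
Direct shear f_v = P/L_w = 178×10³ / 485 = 367 N/mm (vertical).
Torsion M = P·e = 178×10³ × 120 = 21360000 N·mm.
Critical point at (x, y) = (99.59, 102.5) from centroid. f_tx = M·y/J = 466.1 N/mm; f_ty = M·x/J = 452.9 N/mm.
Resultant f_max = √[f_tx² + (f_v + f_ty)²] = √[466.1² + (367 + 452.9)²] = 943.1 N/mm.
Capacity per unit length: φr_n = 0.75 × 0.6 × 430 × (0.707 × 16) = 2189 N/mm.
943.1 ≤ 2189 → adequate.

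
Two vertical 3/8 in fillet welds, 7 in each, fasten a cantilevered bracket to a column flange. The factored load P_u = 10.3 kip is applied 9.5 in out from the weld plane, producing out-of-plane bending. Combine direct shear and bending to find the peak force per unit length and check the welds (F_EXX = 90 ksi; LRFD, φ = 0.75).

L_w = 2 × 7 = 14 in; section modulus (unit throat) S = 2 × L²/6 = 16.33 in².
Direct shear f_v = P/L_w = 10.3/14 = 0.7357 kip/in.
Moment M = P × e = 10.3 × 9.5 = 97.85 kip·in; bending f_b = M/S = 5.991 kip/in.
f_max = √(f_v² + f_b²) = √(0.7357² + 5.991²) = 6.036 kip/in.
φr_n = 0.75 × 0.6 × 90 × (0.707 × 0.375) = 10.74 kip/in → adequate.

f_max ≈ 6.04 kip/in; adequate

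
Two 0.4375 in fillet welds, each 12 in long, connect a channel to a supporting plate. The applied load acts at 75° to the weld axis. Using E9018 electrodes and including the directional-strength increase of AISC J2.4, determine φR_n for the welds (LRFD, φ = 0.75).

E90XX → F_EXX = 90 ksi.
t_e = 0.707 × 0.4375 = 0.3093 in; A_we = 0.3093 × 24 = 7.423 in².
Directional factor: 1.0 + 0.5 sin^1.5(75°) = 1.475.
F_nw = 0.6 × 90 × 1.475 = 79.63 ksi.
φR_n = 0.75 × 79.63 × 7.423 = 443.4 kip.

φR_n ≈ 443 kip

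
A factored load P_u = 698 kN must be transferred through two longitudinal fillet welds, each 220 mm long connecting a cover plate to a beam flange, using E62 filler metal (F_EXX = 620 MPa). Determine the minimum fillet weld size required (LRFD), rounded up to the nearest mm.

Total weld length L = 440 mm.
Required throat t_e = P_u / (φ × 0.6 F_EXX × L) = 698 / (0.75 × 0.6 × 620 × 440 × 10⁻³) = 5.686 mm.
Required leg w = t_e / 0.707 = 8.042 mm → use 9 mm.

w = 9 mm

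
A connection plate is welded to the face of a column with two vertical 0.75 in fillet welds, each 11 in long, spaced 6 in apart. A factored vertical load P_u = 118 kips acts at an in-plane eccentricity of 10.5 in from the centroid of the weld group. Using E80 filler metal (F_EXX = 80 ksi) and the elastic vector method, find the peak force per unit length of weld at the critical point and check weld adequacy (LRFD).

f_max ≈ 21.6 kip/in; NOT adequate

Total weld length L_w = 22 in. Treat welds as unit-width lines.
Polar moment about centroid: J = 2[d³/12 + d(b/2)²] = 2[11³/12 + 11×3²] = 419.8 in³.
Direct shear f_v = P/L_w = 118 / 22 = 5.364 kip/in (vertical).
Torsion M = P·e = 118 × 10.5 = 1239 kip·in.
Critical point at (x, y) = (3, 5.5) from centroid. f_tx = M·y/J = 16.23 kip/in; f_ty = M·x/J = 8.854 kip/in.
Resultant f_max = √[f_tx² + (f_v + f_ty)²] = √[16.23² + (5.364 + 8.854)²] = 21.58 kip/in.
Capacity per unit length: φr_n = 0.75 × 0.6 × 80 × (0.707 × 0.75) = 19.09 kip/in.
21.58 > 19.09 → NOT adequate.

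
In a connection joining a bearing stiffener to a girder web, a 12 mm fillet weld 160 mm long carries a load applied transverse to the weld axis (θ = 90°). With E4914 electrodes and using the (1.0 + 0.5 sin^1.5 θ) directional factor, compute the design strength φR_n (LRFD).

E49XX → F_EXX = 490 MPa.
t_e = 0.707 × 12 = 8.484 mm; A_we = 8.484 × 160 = 1357 mm².
Directional factor: 1.0 + 0.5 sin^1.5(90°) = 1.5.
F_nw = 0.6 × 490 × 1.5 = 441 MPa.
φR_n = 0.75 × 441 × 1357 × 10⁻³ = 449 kN.

φR_n ≈ 449 kN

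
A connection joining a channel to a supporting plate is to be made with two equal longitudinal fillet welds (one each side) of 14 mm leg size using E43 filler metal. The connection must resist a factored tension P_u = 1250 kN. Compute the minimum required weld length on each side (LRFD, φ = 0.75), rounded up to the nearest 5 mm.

L = 330 mm on each side

E43XX → F_EXX = 430 MPa.
Throat t_e = 0.707 × 14 = 9.898 mm.
φr_n = 0.75 × 0.6 × 430 × 9.898 × 10⁻³ = 1.915 kN/mm.
L_req = P_u / φr_n = 1250 / 1.915 = 652.7 mm total.
Per side: 652.7 / 2 = 326.3 mm.
Round up → use L = 330 mm on each side.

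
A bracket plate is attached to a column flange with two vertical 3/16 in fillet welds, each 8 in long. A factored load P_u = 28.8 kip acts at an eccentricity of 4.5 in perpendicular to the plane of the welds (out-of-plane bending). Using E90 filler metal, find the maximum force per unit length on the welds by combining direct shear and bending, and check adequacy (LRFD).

E90XX → F_EXX = 90 ksi.
L_w = 2 × 8 = 16 in; section modulus (unit throat) S = 2 × L²/6 = 21.33 in².
Direct shear f_v = P/L_w = 28.8/16 = 1.8 kip/in.
Moment M = P × e = 28.8 × 4.5 = 129.6 kip·in; bending f_b = M/S = 6.075 kip/in.
f_max = √(f_v² + f_b²) = √(1.8² + 6.075²) = 6.336 kip/in.
φr_n = 0.75 × 0.6 × 90 × (0.707 × 0.1875) = 5.369 kip/in → NOT adequate.

f_max ≈ 6.34 kip/in; NOT adequate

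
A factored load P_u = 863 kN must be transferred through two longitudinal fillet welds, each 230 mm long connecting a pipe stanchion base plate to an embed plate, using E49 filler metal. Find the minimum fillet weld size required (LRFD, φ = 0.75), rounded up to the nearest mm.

w = 13 mm

E49XX → F_EXX = 490 MPa.
Total weld length L = 460 mm.
Required throat t_e = P_u / (φ × 0.6 F_EXX × L) = 863 / (0.75 × 0.6 × 490 × 460 × 10⁻³) = 8.508 mm.
Required leg w = t_e / 0.707 = 12.03 mm → use 13 mm.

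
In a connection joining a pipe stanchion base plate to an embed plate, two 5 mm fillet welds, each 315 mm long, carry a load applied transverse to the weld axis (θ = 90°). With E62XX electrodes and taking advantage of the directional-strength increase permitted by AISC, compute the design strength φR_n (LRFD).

E62XX → F_EXX = 620 MPa.
t_e = 0.707 × 5 = 3.535 mm; A_we = 3.535 × 630 = 2227 mm².
Directional factor: 1.0 + 0.5 sin^1.5(90°) = 1.5.
F_nw = 0.6 × 620 × 1.5 = 558 MPa.
φR_n = 0.75 × 558 × 2227 × 10⁻³ = 932 kN.

φR_n ≈ 932 kN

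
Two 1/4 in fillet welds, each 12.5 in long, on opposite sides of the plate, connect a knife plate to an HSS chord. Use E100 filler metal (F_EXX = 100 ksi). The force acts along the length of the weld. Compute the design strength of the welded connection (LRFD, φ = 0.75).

φR_n ≈ 199 kips

Effective throat t_e = 0.707 × 0.25 = 0.1767 in.
Total length L = 25 in; A_we = 0.1767 × 25 = 4.419 in².
F_nw = 0.6 F_EXX = 0.6 × 100 = 60 ksi.
φR_n = 0.75 × 60 × 4.419 = 198.8 kips.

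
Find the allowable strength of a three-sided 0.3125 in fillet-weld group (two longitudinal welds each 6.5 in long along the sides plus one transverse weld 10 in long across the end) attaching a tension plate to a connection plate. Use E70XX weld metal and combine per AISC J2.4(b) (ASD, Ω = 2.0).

E70XX → F_EXX = 70 ksi.
t_e = 0.707 × 0.3125 = 0.2209 in.
R_nwl = 0.6 × 70 × 0.2209 × 13 = 120.6 kip (longitudinal, 2 welds).
R_nwt = 0.6 × 70 × 0.2209 × 10 = 92.79 kip (transverse, base value).
(i) R_nwl + R_nwt = 213.4 kip; (ii) 0.85 R_nwl + 1.5 R_nwt = 241.7 kip.
R_n = max = 241.7 kip [governs: (ii)]; R_n/Ω = 120.9 kip.

R_n/Ω ≈ 121 kip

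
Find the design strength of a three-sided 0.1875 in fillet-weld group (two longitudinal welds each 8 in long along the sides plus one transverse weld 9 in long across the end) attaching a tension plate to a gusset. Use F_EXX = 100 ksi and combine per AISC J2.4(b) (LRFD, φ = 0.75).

t_e = 0.707 × 0.1875 = 0.1326 in.
R_nwl = 0.6 × 100 × 0.1326 × 16 = 127.3 kip (longitudinal, 2 welds).
R_nwt = 0.6 × 100 × 0.1326 × 9 = 71.58 kip (transverse, base value).
(i) R_nwl + R_nwt = 198.8 kip; (ii) 0.85 R_nwl + 1.5 R_nwt = 215.5 kip.
R_n = max = 215.5 kip [governs: (ii)]; φR_n = 161.7 kip.

φR_n ≈ 162 kip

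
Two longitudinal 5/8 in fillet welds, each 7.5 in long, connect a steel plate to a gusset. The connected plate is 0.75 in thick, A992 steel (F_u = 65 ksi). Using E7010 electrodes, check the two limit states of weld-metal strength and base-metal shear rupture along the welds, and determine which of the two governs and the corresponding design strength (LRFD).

φR_n ≈ 209 kips (weld metal governs)

E70XX → F_EXX = 70 ksi.
t_e = 0.707 × 0.625 = 0.4419 in; L = 15 in.
Weld metal: φR_n = 0.75 × 0.6 × 70 × 0.4419 × 15 = 208.8 kips.
Base metal (shear rupture): φR_n = 0.75 × 0.6 × 65 × 0.75 × 15 = 329.1 kips.
Governing: weld metal.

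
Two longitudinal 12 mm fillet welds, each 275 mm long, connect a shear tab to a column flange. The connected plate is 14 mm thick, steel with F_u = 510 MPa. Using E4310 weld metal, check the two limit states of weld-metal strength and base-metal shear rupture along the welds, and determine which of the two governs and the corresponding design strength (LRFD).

E43XX → F_EXX = 430 MPa.
t_e = 0.707 × 12 = 8.484 mm; L = 550 mm.
Weld metal: φR_n = 0.75 × 0.6 × 430 × 8.484 × 550 × 10⁻³ = 902.9 kN.
Base metal (shear rupture): φR_n = 0.75 × 0.6 × 510 × 14 × 550 × 10⁻³ = 1767 kN.
Governing: weld metal.

φR_n ≈ 903 kN (weld metal governs)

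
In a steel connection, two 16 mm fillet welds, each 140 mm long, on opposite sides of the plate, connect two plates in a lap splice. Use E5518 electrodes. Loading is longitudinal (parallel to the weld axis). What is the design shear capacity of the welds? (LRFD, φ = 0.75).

E55XX → F_EXX = 550 MPa.
Effective throat t_e = 0.707 × 16 = 11.31 mm.
Total length L = 280 mm; A_we = 11.31 × 280 = 3167 mm².
F_nw = 0.6 F_EXX = 0.6 × 550 = 330 MPa.
φR_n = 0.75 × 330 × 3167 × 10⁻³ = 783.9 kN.

φR_n ≈ 784 kN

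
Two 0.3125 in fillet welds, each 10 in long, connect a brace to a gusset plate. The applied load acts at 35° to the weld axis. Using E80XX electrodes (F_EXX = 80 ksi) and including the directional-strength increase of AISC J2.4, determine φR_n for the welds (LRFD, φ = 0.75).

t_e = 0.707 × 0.3125 = 0.2209 in; A_we = 0.2209 × 20 = 4.419 in².
Directional factor: 1.0 + 0.5 sin^1.5(35°) = 1.217.
F_nw = 0.6 × 80 × 1.217 = 58.43 ksi.
φR_n = 0.75 × 58.43 × 4.419 = 193.6 kips.

φR_n ≈ 194 kips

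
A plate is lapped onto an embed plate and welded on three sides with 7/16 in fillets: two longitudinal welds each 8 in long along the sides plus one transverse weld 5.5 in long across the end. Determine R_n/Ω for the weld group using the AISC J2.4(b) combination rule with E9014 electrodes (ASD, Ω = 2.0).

R_n/Ω ≈ 182 kips

E90XX → F_EXX = 90 ksi.
t_e = 0.707 × 0.4375 = 0.3093 in.
R_nwl = 0.6 × 90 × 0.3093 × 16 = 267.2 kips (longitudinal, 2 welds).
R_nwt = 0.6 × 90 × 0.3093 × 5.5 = 91.87 kips (transverse, base value).
(i) R_nwl + R_nwt = 359.1 kips; (ii) 0.85 R_nwl + 1.5 R_nwt = 365 kips.
R_n = max = 365 kips [governs: (ii)]; R_n/Ω = 182.5 kips.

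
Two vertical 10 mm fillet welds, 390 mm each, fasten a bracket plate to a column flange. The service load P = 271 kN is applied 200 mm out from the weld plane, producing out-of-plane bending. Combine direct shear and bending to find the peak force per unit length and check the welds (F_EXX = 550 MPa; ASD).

f_max ≈ 1120 N/mm; adequate

L_w = 2 × 390 = 780 mm; section modulus (unit throat) S = 2 × L²/6 = 50700 mm².
Direct shear f_v = P/L_w = 271×10³/780 = 347.4 N/mm.
Moment M = P × e = 271×10³ × 200 = 54200000 N·mm; bending f_b = M/S = 1069 N/mm.
f_max = √(f_v² + f_b²) = √(347.4² + 1069²) = 1124 N/mm.
r_n/Ω = (1/2.0) × 0.6 × 550 × (0.707 × 10) = 1167 N/mm → adequate.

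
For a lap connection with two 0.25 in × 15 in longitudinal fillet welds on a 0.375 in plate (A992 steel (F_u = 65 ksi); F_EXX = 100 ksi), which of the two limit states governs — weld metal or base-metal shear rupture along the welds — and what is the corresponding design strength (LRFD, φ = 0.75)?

φR_n ≈ 239 kips (weld metal governs)

t_e = 0.707 × 0.25 = 0.1767 in; L = 30 in.
Weld metal: φR_n = 0.75 × 0.6 × 100 × 0.1767 × 30 = 238.6 kips.
Base metal (shear rupture): φR_n = 0.75 × 0.6 × 65 × 0.375 × 30 = 329.1 kips.
Governing: weld metal.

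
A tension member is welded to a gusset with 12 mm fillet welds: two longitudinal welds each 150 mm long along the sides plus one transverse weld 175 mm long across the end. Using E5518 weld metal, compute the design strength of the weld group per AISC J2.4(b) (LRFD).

φR_n ≈ 1090 kN

E55XX → F_EXX = 550 MPa.
t_e = 0.707 × 12 = 8.484 mm.
R_nwl = 0.6 × 550 × 8.484 × 300 × 10⁻³ = 839.9 kN (longitudinal, 2 welds).
R_nwt = 0.6 × 550 × 8.484 × 175 × 10⁻³ = 490 kN (transverse, base value).
(i) R_nwl + R_nwt = 1330 kN; (ii) 0.85 R_nwl + 1.5 R_nwt = 1449 kN.
R_n = max = 1449 kN [governs: (ii)]; φR_n = 1087 kN.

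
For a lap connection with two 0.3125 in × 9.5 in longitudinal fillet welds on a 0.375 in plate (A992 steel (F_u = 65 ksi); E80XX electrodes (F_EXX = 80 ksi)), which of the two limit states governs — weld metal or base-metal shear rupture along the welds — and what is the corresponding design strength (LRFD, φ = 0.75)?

t_e = 0.707 × 0.3125 = 0.2209 in; L = 19 in.
Weld metal: φR_n = 0.75 × 0.6 × 80 × 0.2209 × 19 = 151.1 kips.
Base metal (shear rupture): φR_n = 0.75 × 0.6 × 65 × 0.375 × 19 = 208.4 kips.
Governing: weld metal.

φR_n ≈ 151 kips (weld metal governs)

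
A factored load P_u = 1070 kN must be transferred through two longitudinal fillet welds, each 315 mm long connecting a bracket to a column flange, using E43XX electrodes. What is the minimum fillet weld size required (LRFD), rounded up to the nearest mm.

E43XX → F_EXX = 430 MPa.
Total weld length L = 630 mm.
Required throat t_e = P_u / (φ × 0.6 F_EXX × L) = 1070 / (0.75 × 0.6 × 430 × 630 × 10⁻³) = 8.777 mm.
Required leg w = t_e / 0.707 = 12.41 mm → use 13 mm.

w = 13 mm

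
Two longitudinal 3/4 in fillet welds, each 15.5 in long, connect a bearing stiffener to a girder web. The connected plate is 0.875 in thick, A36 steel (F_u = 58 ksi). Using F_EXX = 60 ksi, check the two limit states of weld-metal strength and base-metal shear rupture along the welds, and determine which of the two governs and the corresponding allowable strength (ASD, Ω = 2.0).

R_n/Ω ≈ 296 kip (weld metal governs)

t_e = 0.707 × 0.75 = 0.5302 in; L = 31 in.
Weld metal: R_n/Ω = (1/2.0) × 0.6 × 60 × 0.5302 × 31 = 295.9 kip.
Base metal (shear rupture): R_n/Ω = (1/2.0) × 0.6 × 58 × 0.875 × 31 = 472 kip.
Governing: weld metal.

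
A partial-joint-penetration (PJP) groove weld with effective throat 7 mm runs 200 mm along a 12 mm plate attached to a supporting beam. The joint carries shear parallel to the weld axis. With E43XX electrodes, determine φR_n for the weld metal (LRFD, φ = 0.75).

φR_n ≈ 271 kN

E43XX → F_EXX = 430 MPa.
Effective throat (given) t_e = 7 mm.
A_we = 7 × 200 = 1400 mm².
F_nw = 0.6 F_EXX = 258 MPa.
φR_n = 0.75 × 258 × 1400 × 10⁻³ = 270.9 kN.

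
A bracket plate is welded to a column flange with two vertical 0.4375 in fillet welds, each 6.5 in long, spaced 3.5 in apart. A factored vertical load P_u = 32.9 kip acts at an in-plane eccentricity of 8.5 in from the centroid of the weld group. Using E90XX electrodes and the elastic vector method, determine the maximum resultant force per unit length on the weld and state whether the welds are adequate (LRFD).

f_max ≈ 13.4 kip/in; NOT adequate

E90XX → F_EXX = 90 ksi.
Total weld length L_w = 13 in. Treat welds as unit-width lines.
Polar moment about centroid: J = 2[d³/12 + d(b/2)²] = 2[6.5³/12 + 6.5×1.75²] = 85.58 in³.
Direct shear f_v = P/L_w = 32.9 / 13 = 2.531 kip/in (vertical).
Torsion M = P·e = 32.9 × 8.5 = 279.65 kip·in.
Critical point at (x, y) = (1.75, 3.25) from centroid. f_tx = M·y/J = 10.62 kip/in; f_ty = M·x/J = 5.718 kip/in.
Resultant f_max = √[f_tx² + (f_v + f_ty)²] = √[10.62² + (2.531 + 5.718)²] = 13.45 kip/in.
Capacity per unit length: φr_n = 0.75 × 0.6 × 90 × (0.707 × 0.4375) = 12.53 kip/in.
13.45 > 12.53 → NOT adequate.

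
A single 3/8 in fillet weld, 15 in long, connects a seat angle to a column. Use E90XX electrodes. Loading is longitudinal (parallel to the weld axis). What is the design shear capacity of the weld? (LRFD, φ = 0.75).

φR_n ≈ 161 kips

E90XX → F_EXX = 90 ksi.
Effective throat t_e = 0.707 × 0.375 = 0.2651 in.
Total length L = 15 in; A_we = 0.2651 × 15 = 3.977 in².
F_nw = 0.6 F_EXX = 0.6 × 90 = 54 ksi.
φR_n = 0.75 × 54 × 3.977 = 161.1 kips.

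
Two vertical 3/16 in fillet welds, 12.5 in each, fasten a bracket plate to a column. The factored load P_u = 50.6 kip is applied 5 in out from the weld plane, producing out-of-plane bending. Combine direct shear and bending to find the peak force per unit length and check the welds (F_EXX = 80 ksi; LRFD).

f_max ≈ 5.26 kip/in; NOT adequate

L_w = 2 × 12.5 = 25 in; section modulus (unit throat) S = 2 × L²/6 = 52.08 in².
Direct shear f_v = P/L_w = 50.6/25 = 2.024 kip/in.
Moment M = P × e = 50.6 × 5 = 253 kip·in; bending f_b = M/S = 4.858 kip/in.
f_max = √(f_v² + f_b²) = √(2.024² + 4.858²) = 5.262 kip/in.
φr_n = 0.75 × 0.6 × 80 × (0.707 × 0.1875) = 4.772 kip/in → NOT adequate.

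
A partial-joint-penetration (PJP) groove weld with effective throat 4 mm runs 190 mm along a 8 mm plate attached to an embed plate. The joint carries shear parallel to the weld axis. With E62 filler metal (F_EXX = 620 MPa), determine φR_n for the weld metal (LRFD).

φR_n ≈ 212 kN

Effective throat (given) t_e = 4 mm.
A_we = 4 × 190 = 760 mm².
F_nw = 0.6 F_EXX = 372 MPa.
φR_n = 0.75 × 372 × 760 × 10⁻³ = 212 kN.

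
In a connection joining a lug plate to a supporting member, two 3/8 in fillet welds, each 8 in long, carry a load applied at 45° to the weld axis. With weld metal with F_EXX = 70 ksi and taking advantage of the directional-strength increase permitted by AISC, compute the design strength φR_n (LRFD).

t_e = 0.707 × 0.375 = 0.2651 in; A_we = 0.2651 × 16 = 4.242 in².
Directional factor: 1.0 + 0.5 sin^1.5(45°) = 1.297.
F_nw = 0.6 × 70 × 1.297 = 54.49 ksi.
φR_n = 0.75 × 54.49 × 4.242 = 173.3 kip.

φR_n ≈ 173 kip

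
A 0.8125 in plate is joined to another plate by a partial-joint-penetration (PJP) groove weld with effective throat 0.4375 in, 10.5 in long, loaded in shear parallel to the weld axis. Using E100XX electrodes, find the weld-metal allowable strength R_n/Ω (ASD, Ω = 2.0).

E100XX → F_EXX = 100 ksi.
Effective throat (given) t_e = 0.4375 in.
A_we = 0.4375 × 10.5 = 4.594 in².
F_nw = 0.6 F_EXX = 60 ksi.
R_n/Ω = (60 × 4.594) / 2.0 = 137.8 kips.

R_n/Ω ≈ 138 kips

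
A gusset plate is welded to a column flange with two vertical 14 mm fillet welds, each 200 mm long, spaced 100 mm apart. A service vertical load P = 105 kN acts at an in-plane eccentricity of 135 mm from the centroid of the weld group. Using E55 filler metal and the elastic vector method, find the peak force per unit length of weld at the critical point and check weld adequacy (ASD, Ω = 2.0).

E55XX → F_EXX = 550 MPa.
Total weld length L_w = 400 mm. Treat welds as unit-width lines.
Polar moment about centroid: J = 2[d³/12 + d(b/2)²] = 2[200³/12 + 200×50²] = 2333000 mm³.
Direct shear f_v = P/L_w = 105×10³ / 400 = 262.5 N/mm (vertical).
Torsion M = P·e = 105×10³ × 135 = 14175000 N·mm.
Critical point at (x, y) = (50, 100) from centroid. f_tx = M·y/J = 607.5 N/mm; f_ty = M·x/J = 303.8 N/mm.
Resultant f_max = √[f_tx² + (f_v + f_ty)²] = √[607.5² + (262.5 + 303.8)²] = 830.5 N/mm.
Capacity per unit length: r_n/Ω = (1/2.0) × 0.6 × 550 × (0.707 × 14) = 1633 N/mm.
830.5 ≤ 1633 → adequate.

f_max ≈ 830 N/mm; adequate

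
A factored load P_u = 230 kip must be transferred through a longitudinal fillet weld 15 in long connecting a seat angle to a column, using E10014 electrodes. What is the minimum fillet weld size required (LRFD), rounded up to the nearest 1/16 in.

w = 1/2 in

E100XX → F_EXX = 100 ksi.
Total weld length L = 15 in.
Required throat t_e = P_u / (φ × 0.6 F_EXX × L) = 230 / (0.75 × 0.6 × 100 × 15) = 0.3407 in.
Required leg w = t_e / 0.707 = 0.482 in → use 1/2 in.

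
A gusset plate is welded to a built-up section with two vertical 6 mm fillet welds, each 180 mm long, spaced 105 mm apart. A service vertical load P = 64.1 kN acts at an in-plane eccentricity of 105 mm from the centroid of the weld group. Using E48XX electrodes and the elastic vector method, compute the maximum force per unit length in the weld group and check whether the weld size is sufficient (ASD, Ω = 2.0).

f_max ≈ 472 N/mm; adequate

E48XX → F_EXX = 480 MPa.
Total weld length L_w = 360 mm. Treat welds as unit-width lines.
Polar moment about centroid: J = 2[d³/12 + d(b/2)²] = 2[180³/12 + 180×52.5²] = 1964000 mm³.
Direct shear f_v = P/L_w = 64.1×10³ / 360 = 178.1 N/mm (vertical).
Torsion M = P·e = 64.1×10³ × 105 = 6730500 N·mm.
Critical point at (x, y) = (52.5, 90) from centroid. f_tx = M·y/J = 308.4 N/mm; f_ty = M·x/J = 179.9 N/mm.
Resultant f_max = √[f_tx² + (f_v + f_ty)²] = √[308.4² + (178.1 + 179.9)²] = 472.5 N/mm.
Capacity per unit length: r_n/Ω = (1/2.0) × 0.6 × 480 × (0.707 × 6) = 610.8 N/mm.
472.5 ≤ 610.8 → adequate.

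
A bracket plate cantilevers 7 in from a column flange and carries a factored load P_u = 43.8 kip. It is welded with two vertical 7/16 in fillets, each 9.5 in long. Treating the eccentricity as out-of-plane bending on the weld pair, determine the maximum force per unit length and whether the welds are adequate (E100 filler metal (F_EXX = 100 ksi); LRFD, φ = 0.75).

f_max ≈ 10.4 kip/in; adequate

L_w = 2 × 9.5 = 19 in; section modulus (unit throat) S = 2 × L²/6 = 30.08 in².
Direct shear f_v = P/L_w = 43.8/19 = 2.305 kip/in.
Moment M = P × e = 43.8 × 7 = 306.6 kip·in; bending f_b = M/S = 10.19 kip/in.
f_max = √(f_v² + f_b²) = √(2.305² + 10.19²) = 10.45 kip/in.
φr_n = 0.75 × 0.6 × 100 × (0.707 × 0.4375) = 13.92 kip/in → adequate.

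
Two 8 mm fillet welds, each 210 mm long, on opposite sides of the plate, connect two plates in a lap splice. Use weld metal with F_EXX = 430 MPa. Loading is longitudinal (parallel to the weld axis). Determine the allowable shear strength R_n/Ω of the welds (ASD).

Effective throat t_e = 0.707 × 8 = 5.656 mm.
Total length L = 420 mm; A_we = 5.656 × 420 = 2376 mm².
F_nw = 0.6 F_EXX = 0.6 × 430 = 258 MPa.
R_n = 258 × 2376 × 10⁻³ = 612.9 kN; R_n/Ω = 612.9/2.0 = 306.4 kN.

R_n/Ω ≈ 306 kN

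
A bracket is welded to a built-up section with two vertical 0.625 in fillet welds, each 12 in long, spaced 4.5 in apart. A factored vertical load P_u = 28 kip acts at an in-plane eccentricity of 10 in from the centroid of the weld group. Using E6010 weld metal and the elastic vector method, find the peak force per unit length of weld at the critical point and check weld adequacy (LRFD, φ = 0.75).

f_max ≈ 4.91 kip/in; adequate

E60XX → F_EXX = 60 ksi.
Total weld length L_w = 24 in. Treat welds as unit-width lines.
Polar moment about centroid: J = 2[d³/12 + d(b/2)²] = 2[12³/12 + 12×2.25²] = 409.5 in³.
Direct shear f_v = P/L_w = 28 / 24 = 1.167 kip/in (vertical).
Torsion M = P·e = 28 × 10 = 280 kip·in.
Critical point at (x, y) = (2.25, 6) from centroid. f_tx = M·y/J = 4.103 kip/in; f_ty = M·x/J = 1.538 kip/in.
Resultant f_max = √[f_tx² + (f_v + f_ty)²] = √[4.103² + (1.167 + 1.538)²] = 4.914 kip/in.
Capacity per unit length: φr_n = 0.75 × 0.6 × 60 × (0.707 × 0.625) = 11.93 kip/in.
4.914 ≤ 11.93 → adequate.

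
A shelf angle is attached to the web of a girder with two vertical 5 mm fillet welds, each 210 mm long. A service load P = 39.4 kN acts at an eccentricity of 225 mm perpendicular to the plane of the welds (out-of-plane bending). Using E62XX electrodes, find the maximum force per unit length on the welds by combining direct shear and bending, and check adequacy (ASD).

f_max ≈ 610 N/mm; adequate

E62XX → F_EXX = 620 MPa.
L_w = 2 × 210 = 420 mm; section modulus (unit throat) S = 2 × L²/6 = 14700 mm².
Direct shear f_v = P/L_w = 39.4×10³/420 = 93.81 N/mm.
Moment M = P × e = 39.4×10³ × 225 = 8865000 N·mm; bending f_b = M/S = 603.1 N/mm.
f_max = √(f_v² + f_b²) = √(93.81² + 603.1²) = 610.3 N/mm.
r_n/Ω = (1/2.0) × 0.6 × 620 × (0.707 × 5) = 657.5 N/mm → adequate.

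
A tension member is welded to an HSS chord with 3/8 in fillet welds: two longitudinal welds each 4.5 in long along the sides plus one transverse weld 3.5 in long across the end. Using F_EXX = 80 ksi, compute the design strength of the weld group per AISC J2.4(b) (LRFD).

t_e = 0.707 × 0.375 = 0.2651 in.
R_nwl = 0.6 × 80 × 0.2651 × 9 = 114.5 kips (longitudinal, 2 welds).
R_nwt = 0.6 × 80 × 0.2651 × 3.5 = 44.54 kips (transverse, base value).
(i) R_nwl + R_nwt = 159.1 kips; (ii) 0.85 R_nwl + 1.5 R_nwt = 164.2 kips.
R_n = max = 164.2 kips [governs: (ii)]; φR_n = 123.1 kips.

φR_n ≈ 123 kips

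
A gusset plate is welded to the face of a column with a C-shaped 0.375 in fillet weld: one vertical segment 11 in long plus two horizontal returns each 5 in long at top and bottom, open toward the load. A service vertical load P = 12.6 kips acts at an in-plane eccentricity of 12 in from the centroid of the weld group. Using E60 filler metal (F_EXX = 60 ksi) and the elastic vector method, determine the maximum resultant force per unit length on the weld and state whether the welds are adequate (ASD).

Total weld length L_w = 21 in. Treat welds as unit-width lines.
Centroid: x̄ = 2×5×2.5 / 21 = 1.19 in from the vertical weld.
Polar moment about centroid: J = I_x + I_y = [11³/12 + 2×5×5.5²] + [11×1.19² + 2(5³/12 + 5×1.31²)] = 467 in³.
Direct shear f_v = P/L_w = 12.6 / 21 = 0.6 kip/in (vertical).
Torsion M = P·e = 12.6 × 12 = 151.2 kip·in.
Critical point at (x, y) = (3.81, 5.5) from centroid. f_tx = M·y/J = 1.781 kip/in; f_ty = M·x/J = 1.233 kip/in.
Resultant f_max = √[f_tx² + (f_v + f_ty)²] = √[1.781² + (0.6 + 1.233)²] = 2.556 kip/in.
Capacity per unit length: r_n/Ω = (1/2.0) × 0.6 × 60 × (0.707 × 0.375) = 4.772 kip/in.
2.556 ≤ 4.772 → adequate.

f_max ≈ 2.56 kip/in; adequate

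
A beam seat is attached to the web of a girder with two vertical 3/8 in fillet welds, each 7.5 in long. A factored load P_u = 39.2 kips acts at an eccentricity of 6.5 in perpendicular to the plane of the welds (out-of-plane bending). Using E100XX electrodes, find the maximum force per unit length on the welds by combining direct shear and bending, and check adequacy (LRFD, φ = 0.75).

f_max ≈ 13.8 kip/in; NOT adequate

E100XX → F_EXX = 100 ksi.
L_w = 2 × 7.5 = 15 in; section modulus (unit throat) S = 2 × L²/6 = 18.75 in².
Direct shear f_v = P/L_w = 39.2/15 = 2.613 kip/in.
Moment M = P × e = 39.2 × 6.5 = 254.8 kip·in; bending f_b = M/S = 13.59 kip/in.
f_max = √(f_v² + f_b²) = √(2.613² + 13.59²) = 13.84 kip/in.
φr_n = 0.75 × 0.6 × 100 × (0.707 × 0.375) = 11.93 kip/in → NOT adequate.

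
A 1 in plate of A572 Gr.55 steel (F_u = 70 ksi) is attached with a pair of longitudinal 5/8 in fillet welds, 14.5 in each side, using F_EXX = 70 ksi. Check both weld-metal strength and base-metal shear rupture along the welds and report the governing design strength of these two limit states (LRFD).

t_e = 0.707 × 0.625 = 0.4419 in; L = 29 in.
Weld metal: φR_n = 0.75 × 0.6 × 70 × 0.4419 × 29 = 403.7 kip.
Base metal (shear rupture): φR_n = 0.75 × 0.6 × 70 × 1 × 29 = 913.5 kip.
Governing: weld metal.

φR_n ≈ 404 kip (weld metal governs)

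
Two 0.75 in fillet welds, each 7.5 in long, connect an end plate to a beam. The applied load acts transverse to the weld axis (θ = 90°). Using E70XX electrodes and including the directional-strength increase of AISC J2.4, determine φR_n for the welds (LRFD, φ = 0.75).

φR_n ≈ 376 kip

E70XX → F_EXX = 70 ksi.
t_e = 0.707 × 0.75 = 0.5302 in; A_we = 0.5302 × 15 = 7.954 in².
Directional factor: 1.0 + 0.5 sin^1.5(90°) = 1.5.
F_nw = 0.6 × 70 × 1.5 = 63 ksi.
φR_n = 0.75 × 63 × 7.954 = 375.8 kip.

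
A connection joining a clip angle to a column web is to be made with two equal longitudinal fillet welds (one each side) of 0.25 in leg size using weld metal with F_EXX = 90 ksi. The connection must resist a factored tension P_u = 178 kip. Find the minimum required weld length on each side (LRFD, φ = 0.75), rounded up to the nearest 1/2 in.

Throat t_e = 0.707 × 0.25 = 0.1767 in.
φr_n = 0.75 × 0.6 × 90 × 0.1767 = 7.158 kip/in.
L_req = P_u / φr_n = 178 / 7.158 = 24.87 in total.
Per side: 24.87 / 2 = 12.43 in.
Round up → use L = 12.5 in on each side.

L = 12.5 in on each side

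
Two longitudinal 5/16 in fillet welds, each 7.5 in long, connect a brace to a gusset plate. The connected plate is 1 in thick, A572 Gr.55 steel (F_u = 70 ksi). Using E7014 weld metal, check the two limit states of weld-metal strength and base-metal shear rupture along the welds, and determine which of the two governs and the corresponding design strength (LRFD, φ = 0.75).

E70XX → F_EXX = 70 ksi.
t_e = 0.707 × 0.3125 = 0.2209 in; L = 15 in.
Weld metal: φR_n = 0.75 × 0.6 × 70 × 0.2209 × 15 = 104.4 kip.
Base metal (shear rupture): φR_n = 0.75 × 0.6 × 70 × 1 × 15 = 472.5 kip.
Governing: weld metal.

φR_n ≈ 104 kip (weld metal governs)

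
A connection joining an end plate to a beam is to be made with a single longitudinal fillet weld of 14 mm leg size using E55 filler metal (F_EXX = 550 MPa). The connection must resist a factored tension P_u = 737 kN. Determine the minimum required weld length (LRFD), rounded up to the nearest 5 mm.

L = 305 mm

Throat t_e = 0.707 × 14 = 9.898 mm.
φr_n = 0.75 × 0.6 × 550 × 9.898 × 10⁻³ = 2.45 kN/mm.
L_req = P_u / φr_n = 737 / 2.45 = 300.8 mm total.
Round up → use L = 305 mm.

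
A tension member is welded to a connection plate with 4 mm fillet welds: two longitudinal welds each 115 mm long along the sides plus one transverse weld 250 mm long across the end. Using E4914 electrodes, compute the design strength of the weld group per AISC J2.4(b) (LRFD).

φR_n ≈ 356 kN

E49XX → F_EXX = 490 MPa.
t_e = 0.707 × 4 = 2.828 mm.
R_nwl = 0.6 × 490 × 2.828 × 230 × 10⁻³ = 191.2 kN (longitudinal, 2 welds).
R_nwt = 0.6 × 490 × 2.828 × 250 × 10⁻³ = 207.9 kN (transverse, base value).
(i) R_nwl + R_nwt = 399.1 kN; (ii) 0.85 R_nwl + 1.5 R_nwt = 474.3 kN.
R_n = max = 474.3 kN [governs: (ii)]; φR_n = 355.7 kN.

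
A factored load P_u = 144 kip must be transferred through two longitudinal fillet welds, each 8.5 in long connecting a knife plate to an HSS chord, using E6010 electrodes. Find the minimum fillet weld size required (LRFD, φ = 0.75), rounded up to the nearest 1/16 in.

E60XX → F_EXX = 60 ksi.
Total weld length L = 17 in.
Required throat t_e = P_u / (φ × 0.6 F_EXX × L) = 144 / (0.75 × 0.6 × 60 × 17) = 0.3137 in.
Required leg w = t_e / 0.707 = 0.4437 in → use 1/2 in.

w = 1/2 in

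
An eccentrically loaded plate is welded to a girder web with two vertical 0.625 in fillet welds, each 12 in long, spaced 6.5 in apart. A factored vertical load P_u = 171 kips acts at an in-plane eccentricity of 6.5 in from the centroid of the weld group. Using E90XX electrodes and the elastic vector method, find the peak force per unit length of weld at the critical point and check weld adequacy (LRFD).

f_max ≈ 18.5 kip/in; NOT adequate

E90XX → F_EXX = 90 ksi.
Total weld length L_w = 24 in. Treat welds as unit-width lines.
Polar moment about centroid: J = 2[d³/12 + d(b/2)²] = 2[12³/12 + 12×3.25²] = 541.5 in³.
Direct shear f_v = P/L_w = 171 / 24 = 7.125 kip/in (vertical).
Torsion M = P·e = 171 × 6.5 = 1111.5 kip·in.
Critical point at (x, y) = (3.25, 6) from centroid. f_tx = M·y/J = 12.32 kip/in; f_ty = M·x/J = 6.671 kip/in.
Resultant f_max = √[f_tx² + (f_v + f_ty)²] = √[12.32² + (7.125 + 6.671)²] = 18.49 kip/in.
Capacity per unit length: φr_n = 0.75 × 0.6 × 90 × (0.707 × 0.625) = 17.9 kip/in.
18.49 > 17.9 → NOT adequate.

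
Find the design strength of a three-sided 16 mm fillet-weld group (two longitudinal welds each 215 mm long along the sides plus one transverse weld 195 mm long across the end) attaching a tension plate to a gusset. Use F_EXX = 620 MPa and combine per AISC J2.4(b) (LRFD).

t_e = 0.707 × 16 = 11.31 mm.
R_nwl = 0.6 × 620 × 11.31 × 430 × 10⁻³ = 1809 kN (longitudinal, 2 welds).
R_nwt = 0.6 × 620 × 11.31 × 195 × 10⁻³ = 820.6 kN (transverse, base value).
(i) R_nwl + R_nwt = 2630 kN; (ii) 0.85 R_nwl + 1.5 R_nwt = 2769 kN.
R_n = max = 2769 kN [governs: (ii)]; φR_n = 2077 kN.

φR_n ≈ 2080 kN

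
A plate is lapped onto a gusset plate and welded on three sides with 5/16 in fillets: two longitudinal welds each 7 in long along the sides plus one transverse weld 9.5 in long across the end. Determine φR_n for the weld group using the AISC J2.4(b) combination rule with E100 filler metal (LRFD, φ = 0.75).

E100XX → F_EXX = 100 ksi.
t_e = 0.707 × 0.3125 = 0.2209 in.
R_nwl = 0.6 × 100 × 0.2209 × 14 = 185.6 kip (longitudinal, 2 welds).
R_nwt = 0.6 × 100 × 0.2209 × 9.5 = 125.9 kip (transverse, base value).
(i) R_nwl + R_nwt = 311.5 kip; (ii) 0.85 R_nwl + 1.5 R_nwt = 346.7 kip.
R_n = max = 346.7 kip [governs: (ii)]; φR_n = 260 kip.

φR_n ≈ 260 kip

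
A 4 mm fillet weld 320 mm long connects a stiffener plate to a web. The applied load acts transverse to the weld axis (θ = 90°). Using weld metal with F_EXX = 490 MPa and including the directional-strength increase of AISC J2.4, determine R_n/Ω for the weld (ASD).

t_e = 0.707 × 4 = 2.828 mm; A_we = 2.828 × 320 = 905 mm².
Directional factor: 1.0 + 0.5 sin^1.5(90°) = 1.5.
F_nw = 0.6 × 490 × 1.5 = 441 MPa.
R_n/Ω = (441 × 905) / 2.0 × 10⁻³ = 199.5 kN.

R_n/Ω ≈ 200 kN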